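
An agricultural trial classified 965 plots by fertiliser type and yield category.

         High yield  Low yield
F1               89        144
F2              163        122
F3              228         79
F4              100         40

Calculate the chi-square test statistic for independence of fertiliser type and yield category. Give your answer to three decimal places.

80.807

Row totals: 233, 285, 307, 140. Column totals: 580, 385. Grand total N = 965.
Expected counts (row total × column total / N):
  F1, High yield: 233×580/965 = 140.0415
  F1, Low yield: 233×385/965 = 92.9585
  F2, High yield: 285×580/965 = 171.2953
  F2, Low yield: 285×385/965 = 113.7047
  F3, High yield: 307×580/965 = 184.5181
  F3, Low yield: 307×385/965 = 122.4819
  F4, High yield: 140×580/965 = 84.1451
  F4, Low yield: 140×385/965 = 55.8549
Contributions (O − E)²/E:
  (89 − 140.0415)²/140.0415 = 18.6033
  (144 − 92.9585)²/92.9585 = 28.0258
  (163 − 171.2953)²/171.2953 = 0.4017
  (122 − 113.7047)²/113.7047 = 0.6052
  (228 − 184.5181)²/184.5181 = 10.2466
  (79 − 122.4819)²/122.4819 = 15.4364
  (100 − 84.1451)²/84.1451 = 2.9874
  (40 − 55.8549)²/55.8549 = 4.5006
χ² = 18.6033 + 28.0258 + 0.4017 + 0.6052 + 10.2466 + 15.4364 + 2.9874 + 4.5006 = 80.807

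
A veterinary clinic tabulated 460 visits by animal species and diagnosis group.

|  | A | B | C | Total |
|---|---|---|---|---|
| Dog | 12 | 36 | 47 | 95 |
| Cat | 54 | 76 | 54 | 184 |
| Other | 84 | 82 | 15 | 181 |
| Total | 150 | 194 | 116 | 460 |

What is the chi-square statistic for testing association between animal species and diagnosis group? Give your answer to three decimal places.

Grand total N = 460.
Expected counts (row total × column total / N):
  Dog, A: 95×150/460 = 30.9783
  Dog, B: 95×194/460 = 40.0652
  Dog, C: 95×116/460 = 23.9565
  Cat, A: 184×150/460 = 60.0000
  Cat, B: 184×194/460 = 77.6000
  Cat, C: 184×116/460 = 46.4000
  Other, A: 181×150/460 = 59.0217
  Other, B: 181×194/460 = 76.3348
  Other, C: 181×116/460 = 45.6435
Contributions (O − E)²/E:
  (12 − 30.9783)²/30.9783 = 11.6267
  (36 − 40.0652)²/40.0652 = 0.4125
  (47 − 23.9565)²/23.9565 = 22.1653
  (54 − 60.0000)²/60.0000 = 0.6000
  (76 − 77.6000)²/77.6000 = 0.0330
  (54 − 46.4000)²/46.4000 = 1.2448
  (84 − 59.0217)²/59.0217 = 10.5710
  (82 − 76.3348)²/76.3348 = 0.4204
  (15 − 45.6435)²/45.6435 = 20.5730
χ² = 11.6267 + 0.4125 + 22.1653 + 0.6000 + 0.0330 + 1.2448 + 10.5710 + 0.4204 + 20.5730 = 67.647

67.647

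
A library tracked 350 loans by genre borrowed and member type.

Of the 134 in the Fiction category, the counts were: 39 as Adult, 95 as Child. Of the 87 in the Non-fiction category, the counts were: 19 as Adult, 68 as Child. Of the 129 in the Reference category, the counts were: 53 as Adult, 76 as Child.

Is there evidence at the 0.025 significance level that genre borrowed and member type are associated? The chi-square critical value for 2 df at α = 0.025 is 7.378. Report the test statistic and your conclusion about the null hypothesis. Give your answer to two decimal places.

Row totals: 134, 87, 129. Column totals: 111, 239. Grand total N = 350.
Expected counts (row total × column total / N):
  Fiction, Adult: 134×111/350 = 42.4971
  Fiction, Child: 134×239/350 = 91.5029
  Non-fiction, Adult: 87×111/350 = 27.5914
  Non-fiction, Child: 87×239/350 = 59.4086
  Reference, Adult: 129×111/350 = 40.9114
  Reference, Child: 129×239/350 = 88.0886
Contributions (O − E)²/E:
  (39 − 42.4971)²/42.4971 = 0.2878
  (95 − 91.5029)²/91.5029 = 0.1337
  (19 − 27.5914)²/27.5914 = 2.6752
  (68 − 59.4086)²/59.4086 = 1.2424
  (53 − 40.9114)²/40.9114 = 3.5720
  (76 − 88.0886)²/88.0886 = 1.6589
χ² = 0.2878 + 0.1337 + 2.6752 + 1.2424 + 3.5720 + 1.6589 = 9.57
df = (3−1)(2−1) = 2. Since 9.57 > 7.378, reject the null hypothesis of independence at α = 0.025.

9.57; reject H₀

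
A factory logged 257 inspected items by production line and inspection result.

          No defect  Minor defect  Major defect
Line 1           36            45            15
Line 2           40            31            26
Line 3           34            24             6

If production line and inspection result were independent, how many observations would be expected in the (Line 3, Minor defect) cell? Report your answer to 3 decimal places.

24.903

Row total (Line 3) = 64; column total (Minor defect) = 100; grand total N = 257.
Expected count = (row total × column total) / N = 64 × 100 / 257 = 24.903.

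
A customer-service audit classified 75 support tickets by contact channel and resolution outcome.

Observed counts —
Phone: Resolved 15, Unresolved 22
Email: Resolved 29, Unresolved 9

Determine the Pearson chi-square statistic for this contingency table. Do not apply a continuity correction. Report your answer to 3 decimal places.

9.895

Row totals: 37, 38. Column totals: 44, 31. Grand total N = 75.
Expected counts (row total × column total / N):
  Phone, Resolved: 37×44/75 = 21.7067
  Phone, Unresolved: 37×31/75 = 15.2933
  Email, Resolved: 38×44/75 = 22.2933
  Email, Unresolved: 38×31/75 = 15.7067
Contributions (O − E)²/E:
  (15 − 21.7067)²/21.7067 = 2.0722
  (22 − 15.2933)²/15.2933 = 2.9411
  (29 − 22.2933)²/22.2933 = 2.0176
  (9 − 15.7067)²/15.7067 = 2.8637
χ² = 2.0722 + 2.9411 + 2.0176 + 2.8637 = 9.895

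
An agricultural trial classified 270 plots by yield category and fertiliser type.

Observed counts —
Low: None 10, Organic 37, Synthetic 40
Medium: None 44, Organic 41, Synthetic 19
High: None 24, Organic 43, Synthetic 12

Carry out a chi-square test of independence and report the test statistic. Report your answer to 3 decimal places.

Row totals: 87, 104, 79. Column totals: 78, 121, 71. Grand total N = 270.
Expected counts (row total × column total / N):
  Low, None: 87×78/270 = 25.1333
  Low, Organic: 87×121/270 = 38.9889
  Low, Synthetic: 87×71/270 = 22.8778
  Medium, None: 104×78/270 = 30.0444
  Medium, Organic: 104×121/270 = 46.6074
  Medium, Synthetic: 104×71/270 = 27.3481
  High, None: 79×78/270 = 22.8222
  High, Organic: 79×121/270 = 35.4037
  High, Synthetic: 79×71/270 = 20.7741
Contributions (O − E)²/E:
  (10 − 25.1333)²/25.1333 = 9.1121
  (37 − 38.9889)²/38.9889 = 0.1015
  (40 − 22.8778)²/22.8778 = 12.8146
  (44 − 30.0444)²/30.0444 = 6.4824
  (41 − 46.6074)²/46.6074 = 0.6746
  (19 − 27.3481)²/27.3481 = 2.5483
  (24 − 22.8222)²/22.8222 = 0.0608
  (43 − 35.4037)²/35.4037 = 1.6299
  (12 − 20.7741)²/20.7741 = 3.7058
χ² = 9.1121 + 0.1015 + 12.8146 + 6.4824 + 0.6746 + 2.5483 + 0.0608 + 1.6299 + 3.7058 = 37.130

37.130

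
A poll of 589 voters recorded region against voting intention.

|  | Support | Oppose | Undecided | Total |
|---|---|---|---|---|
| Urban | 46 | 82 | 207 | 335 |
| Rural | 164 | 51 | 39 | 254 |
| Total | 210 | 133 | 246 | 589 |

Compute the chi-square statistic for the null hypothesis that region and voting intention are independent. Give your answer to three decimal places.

180.537

Grand total N = 589.
Expected counts (row total × column total / N):
  Urban, Support: 335×210/589 = 119.4397
  Urban, Oppose: 335×133/589 = 75.6452
  Urban, Undecided: 335×246/589 = 139.9151
  Rural, Support: 254×210/589 = 90.5603
  Rural, Oppose: 254×133/589 = 57.3548
  Rural, Undecided: 254×246/589 = 106.0849
Contributions (O − E)²/E:
  (46 − 119.4397)²/119.4397 = 45.1558
  (82 − 75.6452)²/75.6452 = 0.5339
  (207 − 139.9151)²/139.9151 = 32.1651
  (164 − 90.5603)²/90.5603 = 59.5558
  (51 − 57.3548)²/57.3548 = 0.7041
  (39 − 106.0849)²/106.0849 = 42.4225
χ² = 45.1558 + 0.5339 + 32.1651 + 59.5558 + 0.7041 + 42.4225 = 180.537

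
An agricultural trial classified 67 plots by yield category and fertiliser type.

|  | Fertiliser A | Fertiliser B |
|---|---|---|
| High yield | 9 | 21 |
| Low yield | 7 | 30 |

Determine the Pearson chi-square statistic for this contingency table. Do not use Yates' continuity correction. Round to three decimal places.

Row totals: 30, 37. Column totals: 16, 51. Grand total N = 67.
Expected counts (row total × column total / N):
  High yield, Fertiliser A: 30×16/67 = 7.1642
  High yield, Fertiliser B: 30×51/67 = 22.8358
  Low yield, Fertiliser A: 37×16/67 = 8.8358
  Low yield, Fertiliser B: 37×51/67 = 28.1642
Contributions (O − E)²/E:
  (9 − 7.1642)²/7.1642 = 0.4704
  (21 − 22.8358)²/22.8358 = 0.1476
  (7 − 8.8358)²/8.8358 = 0.3814
  (30 − 28.1642)²/28.1642 = 0.1197
χ² = 0.4704 + 0.1476 + 0.3814 + 0.1197 = 1.119

1.119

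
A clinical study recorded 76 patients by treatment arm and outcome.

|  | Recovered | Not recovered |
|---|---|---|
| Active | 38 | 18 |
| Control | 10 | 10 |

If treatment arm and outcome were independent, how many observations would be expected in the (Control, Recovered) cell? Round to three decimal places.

12.632

Row total (Control) = 20; column total (Recovered) = 48; grand total N = 76.
Expected count = (row total × column total) / N = 20 × 48 / 76 = 12.632.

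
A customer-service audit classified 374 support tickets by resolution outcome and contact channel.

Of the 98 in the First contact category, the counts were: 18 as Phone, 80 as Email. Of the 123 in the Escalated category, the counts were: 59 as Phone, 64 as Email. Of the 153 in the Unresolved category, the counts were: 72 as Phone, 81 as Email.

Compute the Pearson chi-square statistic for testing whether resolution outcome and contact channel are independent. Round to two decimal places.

Row totals: 98, 123, 153. Column totals: 149, 225. Grand total N = 374.
Expected counts (row total × column total / N):
  First contact, Phone: 98×149/374 = 39.043
  First contact, Email: 98×225/374 = 58.957
  Escalated, Phone: 123×149/374 = 49.003
  Escalated, Email: 123×225/374 = 73.997
  Unresolved, Phone: 153×149/374 = 60.955
  Unresolved, Email: 153×225/374 = 92.045
Contributions (O − E)²/E:
  (18 − 39.043)²/39.043 = 11.3415
  (80 − 58.957)²/58.957 = 7.5107
  (59 − 49.003)²/49.003 = 2.0395
  (64 − 73.997)²/73.997 = 1.3506
  (72 − 60.955)²/60.955 = 2.0013
  (81 − 92.045)²/92.045 = 1.3254
χ² = 11.3415 + 7.5107 + 2.0395 + 1.3506 + 2.0013 + 1.3254 = 25.57

25.57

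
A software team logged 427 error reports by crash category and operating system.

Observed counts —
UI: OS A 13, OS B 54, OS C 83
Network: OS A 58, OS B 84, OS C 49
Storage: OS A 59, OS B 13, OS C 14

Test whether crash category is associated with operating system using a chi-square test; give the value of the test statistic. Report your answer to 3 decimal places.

Row totals: 150, 191, 86. Column totals: 130, 151, 146. Grand total N = 427.
Expected counts (row total × column total / N):
  UI, OS A: 150×130/427 = 45.6674
  UI, OS B: 150×151/427 = 53.0445
  UI, OS C: 150×146/427 = 51.2881
  Network, OS A: 191×130/427 = 58.1499
  Network, OS B: 191×151/427 = 67.5433
  Network, OS C: 191×146/427 = 65.3068
  Storage, OS A: 86×130/427 = 26.1827
  Storage, OS B: 86×151/427 = 30.4122
  Storage, OS C: 86×146/427 = 29.4052
Contributions (O − E)²/E:
  (13 − 45.6674)²/45.6674 = 23.3681
  (54 − 53.0445)²/53.0445 = 0.0172
  (83 − 51.2881)²/51.2881 = 19.6078
  (58 − 58.1499)²/58.1499 = 0.0004
  (84 − 67.5433)²/67.5433 = 4.0096
  (49 − 65.3068)²/65.3068 = 4.0717
  (59 − 26.1827)²/26.1827 = 41.1331
  (13 − 30.4122)²/30.4122 = 9.9692
  (14 − 29.4052)²/29.4052 = 8.0707
χ² = 23.3681 + 0.0172 + 19.6078 + 0.0004 + 4.0096 + 4.0717 + 41.1331 + 9.9692 + 8.0707 = 110.248

110.248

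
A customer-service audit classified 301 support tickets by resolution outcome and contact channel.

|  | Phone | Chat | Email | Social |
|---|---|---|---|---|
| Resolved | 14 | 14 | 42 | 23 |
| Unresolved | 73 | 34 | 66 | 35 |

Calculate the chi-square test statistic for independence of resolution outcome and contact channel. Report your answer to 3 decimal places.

14.313

Row totals: 93, 208. Column totals: 87, 48, 108, 58. Grand total N = 301.
Expected counts (row total × column total / N):
  Resolved, Phone: 93×87/301 = 26.8804
  Resolved, Chat: 93×48/301 = 14.8306
  Resolved, Email: 93×108/301 = 33.3688
  Resolved, Social: 93×58/301 = 17.9203
  Unresolved, Phone: 208×87/301 = 60.1196
  Unresolved, Chat: 208×48/301 = 33.1694
  Unresolved, Email: 208×108/301 = 74.6312
  Unresolved, Social: 208×58/301 = 40.0797
Contributions (O − E)²/E:
  (14 − 26.8804)²/26.8804 = 6.1720
  (14 − 14.8306)²/14.8306 = 0.0465
  (42 − 33.3688)²/33.3688 = 2.2326
  (23 − 17.9203)²/17.9203 = 1.4399
  (73 − 60.1196)²/60.1196 = 2.7596
  (34 − 33.1694)²/33.1694 = 0.0208
  (66 − 74.6312)²/74.6312 = 0.9982
  (35 − 40.0797)²/40.0797 = 0.6438
χ² = 6.1720 + 0.0465 + 2.2326 + 1.4399 + 2.7596 + 0.0208 + 0.9982 + 0.6438 = 14.313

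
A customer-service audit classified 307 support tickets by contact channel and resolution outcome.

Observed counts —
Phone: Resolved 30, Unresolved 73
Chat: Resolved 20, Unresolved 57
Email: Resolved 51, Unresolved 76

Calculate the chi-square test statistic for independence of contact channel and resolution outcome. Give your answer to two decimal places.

5.37

Row totals: 103, 77, 127. Column totals: 101, 206. Grand total N = 307.
Expected counts (row total × column total / N):
  Phone, Resolved: 103×101/307 = 33.886
  Phone, Unresolved: 103×206/307 = 69.114
  Chat, Resolved: 77×101/307 = 25.332
  Chat, Unresolved: 77×206/307 = 51.668
  Email, Resolved: 127×101/307 = 41.782
  Email, Unresolved: 127×206/307 = 85.218
Contributions (O − E)²/E:
  (30 − 33.886)²/33.886 = 0.4456
  (73 − 69.114)²/69.114 = 0.2185
  (20 − 25.332)²/25.332 = 1.1223
  (57 − 51.668)²/51.668 = 0.5502
  (51 − 41.782)²/41.782 = 2.0337
  (76 − 85.218)²/85.218 = 0.9971
χ² = 0.4456 + 0.2185 + 1.1223 + 0.5502 + 2.0337 + 0.9971 = 5.37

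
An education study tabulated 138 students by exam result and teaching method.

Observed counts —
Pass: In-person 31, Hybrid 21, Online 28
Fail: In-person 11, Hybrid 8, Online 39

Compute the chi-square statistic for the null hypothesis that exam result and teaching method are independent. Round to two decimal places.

Row totals: 80, 58. Column totals: 42, 29, 67. Grand total N = 138.
Expected counts (row total × column total / N):
  Pass, In-person: 80×42/138 = 24.348
  Pass, Hybrid: 80×29/138 = 16.812
  Pass, Online: 80×67/138 = 38.841
  Fail, In-person: 58×42/138 = 17.652
  Fail, Hybrid: 58×29/138 = 12.188
  Fail, Online: 58×67/138 = 28.159
Contributions (O − E)²/E:
  (31 − 24.348)²/24.348 = 1.8174
  (21 − 16.812)²/16.812 = 1.0433
  (28 − 38.841)²/38.841 = 3.0259
  (11 − 17.652)²/17.652 = 2.5067
  (8 − 12.188)²/12.188 = 1.4391
  (39 − 28.159)²/28.159 = 4.1737
χ² = 1.8174 + 1.0433 + 3.0259 + 2.5067 + 1.4391 + 4.1737 = 14.01

14.01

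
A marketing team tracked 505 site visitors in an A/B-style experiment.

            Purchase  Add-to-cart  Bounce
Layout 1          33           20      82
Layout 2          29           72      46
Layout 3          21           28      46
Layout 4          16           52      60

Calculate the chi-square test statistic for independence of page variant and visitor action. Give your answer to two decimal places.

45.03

Row totals: 135, 147, 95, 128. Column totals: 99, 172, 234. Grand total N = 505.
Expected counts (row total × column total / N):
  Layout 1, Purchase: 135×99/505 = 26.4653
  Layout 1, Add-to-cart: 135×172/505 = 45.9802
  Layout 1, Bounce: 135×234/505 = 62.5545
  Layout 2, Purchase: 147×99/505 = 28.8178
  Layout 2, Add-to-cart: 147×172/505 = 50.0673
  Layout 2, Bounce: 147×234/505 = 68.1149
  Layout 3, Purchase: 95×99/505 = 18.6238
  Layout 3, Add-to-cart: 95×172/505 = 32.3564
  Layout 3, Bounce: 95×234/505 = 44.0198
  Layout 4, Purchase: 128×99/505 = 25.0931
  Layout 4, Add-to-cart: 128×172/505 = 43.5960
  Layout 4, Bounce: 128×234/505 = 59.3109
Contributions (O − E)²/E:
  (33 − 26.4653)²/26.4653 = 1.6135
  (20 − 45.9802)²/45.9802 = 14.6796
  (82 − 62.5545)²/62.5545 = 6.0448
  (29 − 28.8178)²/28.8178 = 0.0012
  (72 − 50.0673)²/50.0673 = 9.6079
  (46 − 68.1149)²/68.1149 = 7.1801
  (21 − 18.6238)²/18.6238 = 0.3032
  (28 − 32.3564)²/32.3564 = 0.5865
  (46 − 44.0198)²/44.0198 = 0.0891
  (16 − 25.0931)²/25.0931 = 3.2951
  (52 − 43.5960)²/43.5960 = 1.6200
  (60 − 59.3109)²/59.3109 = 0.0080
χ² = 1.6135 + 14.6796 + 6.0448 + 0.0012 + 9.6079 + 7.1801 + 0.3032 + 0.5865 + 0.0891 + 3.2951 + 1.6200 + 0.0080 = 45.03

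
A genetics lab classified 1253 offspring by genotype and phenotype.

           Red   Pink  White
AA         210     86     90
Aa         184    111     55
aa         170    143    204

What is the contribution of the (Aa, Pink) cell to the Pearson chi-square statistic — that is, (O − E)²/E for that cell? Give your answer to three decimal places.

2.705

Row total (Aa) = 350; column total (Pink) = 340; N = 1253.
Expected count E = 350 × 340 / 1253 = 94.9721.
Contribution = (O − E)²/E = (111 − 94.9721)² / 94.9721 = 2.705.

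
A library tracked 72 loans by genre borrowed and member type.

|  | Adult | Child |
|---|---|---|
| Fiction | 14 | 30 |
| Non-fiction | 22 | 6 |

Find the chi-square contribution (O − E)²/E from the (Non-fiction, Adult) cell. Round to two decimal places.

4.57

Row total (Non-fiction) = 28; column total (Adult) = 36; N = 72.
Expected count E = 28 × 36 / 72 = 14.000.
Contribution = (O − E)²/E = (22 − 14.000)² / 14.000 = 4.57.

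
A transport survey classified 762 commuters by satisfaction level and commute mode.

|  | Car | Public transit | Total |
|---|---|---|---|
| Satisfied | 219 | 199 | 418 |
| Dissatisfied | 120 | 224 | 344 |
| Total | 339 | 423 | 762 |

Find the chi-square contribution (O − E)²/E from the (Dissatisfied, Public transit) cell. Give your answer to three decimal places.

5.716

Row total (Dissatisfied) = 344; column total (Public transit) = 423; N = 762.
Expected count E = 344 × 423 / 762 = 190.9606.
Contribution = (O − E)²/E = (224 − 190.9606)² / 190.9606 = 5.716.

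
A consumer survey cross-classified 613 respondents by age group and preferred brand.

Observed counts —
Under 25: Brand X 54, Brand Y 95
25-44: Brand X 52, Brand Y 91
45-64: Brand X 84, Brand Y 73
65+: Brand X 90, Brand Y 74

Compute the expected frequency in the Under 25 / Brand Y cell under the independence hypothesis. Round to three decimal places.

Row total (Under 25) = 149; column total (Brand Y) = 333; grand total N = 613.
Expected count = (row total × column total) / N = 149 × 333 / 613 = 80.941.

80.941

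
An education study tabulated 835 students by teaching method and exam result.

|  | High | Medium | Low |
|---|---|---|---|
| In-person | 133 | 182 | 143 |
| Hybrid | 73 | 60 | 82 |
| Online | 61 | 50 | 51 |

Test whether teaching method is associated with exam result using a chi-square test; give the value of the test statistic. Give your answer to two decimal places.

12.23

Row totals: 458, 215, 162. Column totals: 267, 292, 276. Grand total N = 835.
Expected counts (row total × column total / N):
  In-person, High: 458×267/835 = 146.450
  In-person, Medium: 458×292/835 = 160.163
  In-person, Low: 458×276/835 = 151.387
  Hybrid, High: 215×267/835 = 68.749
  Hybrid, Medium: 215×292/835 = 75.186
  Hybrid, Low: 215×276/835 = 71.066
  Online, High: 162×267/835 = 51.801
  Online, Medium: 162×292/835 = 56.651
  Online, Low: 162×276/835 = 53.547
Contributions (O − E)²/E:
  (133 − 146.450)²/146.450 = 1.2353
  (182 − 160.163)²/160.163 = 2.9773
  (143 − 151.387)²/151.387 = 0.4646
  (73 − 68.749)²/68.749 = 0.2629
  (60 − 75.186)²/75.186 = 3.0673
  (82 − 71.066)²/71.066 = 1.6823
  (61 − 51.801)²/51.801 = 1.6336
  (50 − 56.651)²/56.651 = 0.7808
  (51 − 53.547)²/53.547 = 0.1211
χ² = 1.2353 + 2.9773 + 0.4646 + 0.2629 + 3.0673 + 1.6823 + 1.6336 + 0.7808 + 0.1211 = 12.23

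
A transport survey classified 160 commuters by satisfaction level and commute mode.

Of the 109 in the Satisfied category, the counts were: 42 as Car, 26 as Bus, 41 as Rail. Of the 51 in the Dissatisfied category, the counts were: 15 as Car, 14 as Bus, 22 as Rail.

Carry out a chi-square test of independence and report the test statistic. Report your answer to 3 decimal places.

Row totals: 109, 51. Column totals: 57, 40, 63. Grand total N = 160.
Expected counts (row total × column total / N):
  Satisfied, Car: 109×57/160 = 38.8312
  Satisfied, Bus: 109×40/160 = 27.2500
  Satisfied, Rail: 109×63/160 = 42.9188
  Dissatisfied, Car: 51×57/160 = 18.1687
  Dissatisfied, Bus: 51×40/160 = 12.7500
  Dissatisfied, Rail: 51×63/160 = 20.0813
Contributions (O − E)²/E:
  (42 − 38.8312)²/38.8312 = 0.2586
  (26 − 27.2500)²/27.2500 = 0.0573
  (41 − 42.9188)²/42.9188 = 0.0858
  (15 − 18.1687)²/18.1687 = 0.5526
  (14 − 12.7500)²/12.7500 = 0.1225
  (22 − 20.0813)²/20.0813 = 0.1833
χ² = 0.2586 + 0.0573 + 0.0858 + 0.5526 + 0.1225 + 0.1833 = 1.260

1.260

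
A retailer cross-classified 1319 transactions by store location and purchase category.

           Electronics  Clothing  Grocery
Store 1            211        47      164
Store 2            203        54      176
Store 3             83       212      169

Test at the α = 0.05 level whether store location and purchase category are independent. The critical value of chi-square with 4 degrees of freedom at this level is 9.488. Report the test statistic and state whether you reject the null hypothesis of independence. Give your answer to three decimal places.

221.636; reject H₀

Row totals: 422, 433, 464. Column totals: 497, 313, 509. Grand total N = 1319.
Expected counts (row total × column total / N):
  Store 1, Electronics: 422×497/1319 = 159.0099
  Store 1, Clothing: 422×313/1319 = 100.1410
  Store 1, Grocery: 422×509/1319 = 162.8491
  Store 2, Electronics: 433×497/1319 = 163.1547
  Store 2, Clothing: 433×313/1319 = 102.7513
  Store 2, Grocery: 433×509/1319 = 167.0940
  Store 3, Electronics: 464×497/1319 = 174.8355
  Store 3, Clothing: 464×313/1319 = 110.1077
  Store 3, Grocery: 464×509/1319 = 179.0569
Contributions (O − E)²/E:
  (211 − 159.0099)²/159.0099 = 16.9988
  (47 − 100.1410)²/100.1410 = 28.1999
  (164 − 162.8491)²/162.8491 = 0.0081
  (203 − 163.1547)²/163.1547 = 9.7309
  (54 − 102.7513)²/102.7513 = 23.1305
  (176 − 167.0940)²/167.0940 = 0.4747
  (83 − 174.8355)²/174.8355 = 48.2383
  (212 − 110.1077)²/110.1077 = 94.2899
  (169 − 179.0569)²/179.0569 = 0.5649
χ² = 16.9988 + 28.1999 + 0.0081 + 9.7309 + 23.1305 + 0.4747 + 48.2383 + 94.2899 + 0.5649 = 221.636
df = (3−1)(3−1) = 4. Since 221.636 > 9.488, reject the null hypothesis of independence at α = 0.05.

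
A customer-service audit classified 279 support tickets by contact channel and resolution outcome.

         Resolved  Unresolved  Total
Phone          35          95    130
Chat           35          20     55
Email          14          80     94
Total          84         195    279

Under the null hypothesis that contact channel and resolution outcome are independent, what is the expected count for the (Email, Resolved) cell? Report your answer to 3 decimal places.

28.301

Row total (Email) = 94; column total (Resolved) = 84; grand total N = 279.
Expected count = (row total × column total) / N = 94 × 84 / 279 = 28.301.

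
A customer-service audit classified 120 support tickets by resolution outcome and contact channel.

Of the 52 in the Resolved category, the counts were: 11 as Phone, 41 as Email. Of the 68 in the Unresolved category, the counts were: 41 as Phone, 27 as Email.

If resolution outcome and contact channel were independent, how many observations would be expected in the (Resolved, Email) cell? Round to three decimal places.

29.467

Row total (Resolved) = 52; column total (Email) = 68; grand total N = 120.
Expected count = (row total × column total) / N = 52 × 68 / 120 = 29.467.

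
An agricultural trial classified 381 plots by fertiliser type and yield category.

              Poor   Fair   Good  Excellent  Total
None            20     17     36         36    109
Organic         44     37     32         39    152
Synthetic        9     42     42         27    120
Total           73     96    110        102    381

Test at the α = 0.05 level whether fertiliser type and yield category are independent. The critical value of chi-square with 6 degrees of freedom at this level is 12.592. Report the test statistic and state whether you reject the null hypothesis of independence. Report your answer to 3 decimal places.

32.673; reject H₀

Grand total N = 381.
Expected counts (row total × column total / N):
  None, Poor: 109×73/381 = 20.8845
  None, Fair: 109×96/381 = 27.4646
  None, Good: 109×110/381 = 31.4698
  None, Excellent: 109×102/381 = 29.1811
  Organic, Poor: 152×73/381 = 29.1234
  Organic, Fair: 152×96/381 = 38.2992
  Organic, Good: 152×110/381 = 43.8845
  Organic, Excellent: 152×102/381 = 40.6929
  Synthetic, Poor: 120×73/381 = 22.9921
  Synthetic, Fair: 120×96/381 = 30.2362
  Synthetic, Good: 120×110/381 = 34.6457
  Synthetic, Excellent: 120×102/381 = 32.1260
Contributions (O − E)²/E:
  (20 − 20.8845)²/20.8845 = 0.0375
  (17 − 27.4646)²/27.4646 = 3.9872
  (36 − 31.4698)²/31.4698 = 0.6521
  (36 − 29.1811)²/29.1811 = 1.5934
  (44 − 29.1234)²/29.1234 = 7.5992
  (37 − 38.2992)²/38.2992 = 0.0441
  (32 − 43.8845)²/43.8845 = 3.2185
  (39 − 40.6929)²/40.6929 = 0.0704
  (9 − 22.9921)²/22.9921 = 8.5150
  (42 − 30.2362)²/30.2362 = 4.5769
  (42 − 34.6457)²/34.6457 = 1.5611
  (27 − 32.1260)²/32.1260 = 0.8179
χ² = 0.0375 + 3.9872 + 0.6521 + 1.5934 + 7.5992 + 0.0441 + 3.2185 + 0.0704 + 8.5150 + 4.5769 + 1.5611 + 0.8179 = 32.673
df = (3−1)(4−1) = 6. Since 32.673 > 12.592, reject the null hypothesis of independence at α = 0.05.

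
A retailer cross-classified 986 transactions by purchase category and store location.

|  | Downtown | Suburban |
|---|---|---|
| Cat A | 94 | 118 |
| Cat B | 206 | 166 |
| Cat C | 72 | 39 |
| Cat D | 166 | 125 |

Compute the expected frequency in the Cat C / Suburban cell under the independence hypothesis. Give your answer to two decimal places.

50.43

Row total (Cat C) = 111; column total (Suburban) = 448; grand total N = 986.
Expected count = (row total × column total) / N = 111 × 448 / 986 = 50.43.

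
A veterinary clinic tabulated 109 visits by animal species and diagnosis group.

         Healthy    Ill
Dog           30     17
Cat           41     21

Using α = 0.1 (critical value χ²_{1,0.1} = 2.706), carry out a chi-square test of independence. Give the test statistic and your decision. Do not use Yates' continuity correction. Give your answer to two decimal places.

Row totals: 47, 62. Column totals: 71, 38. Grand total N = 109.
Expected counts (row total × column total / N):
  Dog, Healthy: 47×71/109 = 30.615
  Dog, Ill: 47×38/109 = 16.385
  Cat, Healthy: 62×71/109 = 40.385
  Cat, Ill: 62×38/109 = 21.615
Contributions (O − E)²/E:
  (30 − 30.615)²/30.615 = 0.0124
  (17 − 16.385)²/16.385 = 0.0231
  (41 − 40.385)²/40.385 = 0.0094
  (21 − 21.615)²/21.615 = 0.0175
χ² = 0.0124 + 0.0231 + 0.0094 + 0.0175 = 0.06
df = (2−1)(2−1) = 1. Since 0.06 < 2.706, fail to reject the null hypothesis of independence at α = 0.1.

0.06; fail to reject H₀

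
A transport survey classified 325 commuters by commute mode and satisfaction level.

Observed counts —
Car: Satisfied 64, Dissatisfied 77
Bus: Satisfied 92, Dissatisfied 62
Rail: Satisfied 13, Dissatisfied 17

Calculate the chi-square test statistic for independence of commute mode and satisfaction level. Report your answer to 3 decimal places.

7.067

Row totals: 141, 154, 30. Column totals: 169, 156. Grand total N = 325.
Expected counts (row total × column total / N):
  Car, Satisfied: 141×169/325 = 73.3200
  Car, Dissatisfied: 141×156/325 = 67.6800
  Bus, Satisfied: 154×169/325 = 80.0800
  Bus, Dissatisfied: 154×156/325 = 73.9200
  Rail, Satisfied: 30×169/325 = 15.6000
  Rail, Dissatisfied: 30×156/325 = 14.4000
Contributions (O − E)²/E:
  (64 − 73.3200)²/73.3200 = 1.1847
  (77 − 67.6800)²/67.6800 = 1.2834
  (92 − 80.0800)²/80.0800 = 1.7743
  (62 − 73.9200)²/73.9200 = 1.9222
  (13 − 15.6000)²/15.6000 = 0.4333
  (17 − 14.4000)²/14.4000 = 0.4694
χ² = 1.1847 + 1.2834 + 1.7743 + 1.9222 + 0.4333 + 0.4694 = 7.067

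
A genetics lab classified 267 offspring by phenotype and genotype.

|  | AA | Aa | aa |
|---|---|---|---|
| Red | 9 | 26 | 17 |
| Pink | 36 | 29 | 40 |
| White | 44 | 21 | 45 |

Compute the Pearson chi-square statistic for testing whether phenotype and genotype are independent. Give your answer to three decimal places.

Row totals: 52, 105, 110. Column totals: 89, 76, 102. Grand total N = 267.
Expected counts (row total × column total / N):
  Red, AA: 52×89/267 = 17.3333
  Red, Aa: 52×76/267 = 14.8015
  Red, aa: 52×102/267 = 19.8652
  Pink, AA: 105×89/267 = 35.0000
  Pink, Aa: 105×76/267 = 29.8876
  Pink, aa: 105×102/267 = 40.1124
  White, AA: 110×89/267 = 36.6667
  White, Aa: 110×76/267 = 31.3109
  White, aa: 110×102/267 = 42.0225
Contributions (O − E)²/E:
  (9 − 17.3333)²/17.3333 = 4.0064
  (26 − 14.8015)²/14.8015 = 8.4725
  (17 − 19.8652)²/19.8652 = 0.4133
  (36 − 35.0000)²/35.0000 = 0.0286
  (29 − 29.8876)²/29.8876 = 0.0264
  (40 − 40.1124)²/40.1124 = 0.0003
  (44 − 36.6667)²/36.6667 = 1.4667
  (21 − 31.3109)²/31.3109 = 3.3955
  (45 − 42.0225)²/42.0225 = 0.2110
χ² = 4.0064 + 8.4725 + 0.4133 + 0.0286 + 0.0264 + 0.0003 + 1.4667 + 3.3955 + 0.2110 = 18.021

18.021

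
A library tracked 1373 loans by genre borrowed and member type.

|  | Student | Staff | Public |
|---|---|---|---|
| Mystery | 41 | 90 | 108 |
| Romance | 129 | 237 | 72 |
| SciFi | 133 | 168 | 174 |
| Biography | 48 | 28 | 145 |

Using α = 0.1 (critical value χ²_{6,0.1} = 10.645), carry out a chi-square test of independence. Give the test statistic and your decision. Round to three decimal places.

Row totals: 239, 438, 475, 221. Column totals: 351, 523, 499. Grand total N = 1373.
Expected counts (row total × column total / N):
  Mystery, Student: 239×351/1373 = 61.0991
  Mystery, Staff: 239×523/1373 = 91.0393
  Mystery, Public: 239×499/1373 = 86.8616
  Romance, Student: 438×351/1373 = 111.9723
  Romance, Staff: 438×523/1373 = 166.8420
  Romance, Public: 438×499/1373 = 159.1857
  SciFi, Student: 475×351/1373 = 121.4312
  SciFi, Staff: 475×523/1373 = 180.9359
  SciFi, Public: 475×499/1373 = 172.6329
  Biography, Student: 221×351/1373 = 56.4975
  Biography, Staff: 221×523/1373 = 84.1828
  Biography, Public: 221×499/1373 = 80.3197
Contributions (O − E)²/E:
  (41 − 61.0991)²/61.0991 = 6.6118
  (90 − 91.0393)²/91.0393 = 0.0119
  (108 − 86.8616)²/86.8616 = 5.1442
  (129 − 111.9723)²/111.9723 = 2.5894
  (237 − 166.8420)²/166.8420 = 29.5018
  (72 − 159.1857)²/159.1857 = 47.7514
  (133 − 121.4312)²/121.4312 = 1.1022
  (168 − 180.9359)²/180.9359 = 0.9248
  (174 − 172.6329)²/172.6329 = 0.0108
  (48 − 56.4975)²/56.4975 = 1.2781
  (28 − 84.1828)²/84.1828 = 37.4959
  (145 − 80.3197)²/80.3197 = 52.0861
χ² = 6.6118 + 0.0119 + 5.1442 + 2.5894 + 29.5018 + 47.7514 + 1.1022 + 0.9248 + 0.0108 + 1.2781 + 37.4959 + 52.0861 = 184.508
df = (4−1)(3−1) = 6. Since 184.508 > 10.645, reject the null hypothesis of independence at α = 0.1.

184.508; reject H₀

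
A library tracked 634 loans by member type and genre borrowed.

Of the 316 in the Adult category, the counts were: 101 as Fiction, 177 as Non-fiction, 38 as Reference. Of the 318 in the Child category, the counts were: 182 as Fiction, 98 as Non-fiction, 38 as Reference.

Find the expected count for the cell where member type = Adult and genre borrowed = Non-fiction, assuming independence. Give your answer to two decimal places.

Row total (Adult) = 316; column total (Non-fiction) = 275; grand total N = 634.
Expected count = (row total × column total) / N = 316 × 275 / 634 = 137.07.

137.07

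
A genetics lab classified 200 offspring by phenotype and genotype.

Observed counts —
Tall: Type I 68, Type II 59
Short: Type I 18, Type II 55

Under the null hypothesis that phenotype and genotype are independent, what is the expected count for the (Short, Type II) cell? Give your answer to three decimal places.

Row total (Short) = 73; column total (Type II) = 114; grand total N = 200.
Expected count = (row total × column total) / N = 73 × 114 / 200 = 41.610.

41.610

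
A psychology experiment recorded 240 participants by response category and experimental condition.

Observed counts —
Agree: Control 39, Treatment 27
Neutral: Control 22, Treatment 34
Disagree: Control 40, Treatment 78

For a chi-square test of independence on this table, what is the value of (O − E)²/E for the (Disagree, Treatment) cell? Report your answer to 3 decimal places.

1.365

Row total (Disagree) = 118; column total (Treatment) = 139; N = 240.
Expected count E = 118 × 139 / 240 = 68.34167.
Contribution = (O − E)²/E = (78 − 68.34167)² / 68.34167 = 1.365.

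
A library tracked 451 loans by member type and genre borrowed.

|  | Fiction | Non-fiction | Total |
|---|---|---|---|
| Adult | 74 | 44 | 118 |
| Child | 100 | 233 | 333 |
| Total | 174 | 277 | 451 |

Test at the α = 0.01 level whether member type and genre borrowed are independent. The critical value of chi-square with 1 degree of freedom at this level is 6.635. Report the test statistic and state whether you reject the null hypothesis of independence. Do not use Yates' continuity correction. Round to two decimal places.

39.27; reject H₀

Grand total N = 451.
Expected counts (row total × column total / N):
  Adult, Fiction: 118×174/451 = 45.525
  Adult, Non-fiction: 118×277/451 = 72.475
  Child, Fiction: 333×174/451 = 128.475
  Child, Non-fiction: 333×277/451 = 204.525
Contributions (O − E)²/E:
  (74 − 45.525)²/45.525 = 17.8106
  (44 − 72.475)²/72.475 = 11.1877
  (100 − 128.475)²/128.475 = 6.3112
  (233 − 204.525)²/204.525 = 3.9644
χ² = 17.8106 + 11.1877 + 6.3112 + 3.9644 = 39.27
df = (2−1)(2−1) = 1. Since 39.27 > 6.635, reject the null hypothesis of independence at α = 0.01.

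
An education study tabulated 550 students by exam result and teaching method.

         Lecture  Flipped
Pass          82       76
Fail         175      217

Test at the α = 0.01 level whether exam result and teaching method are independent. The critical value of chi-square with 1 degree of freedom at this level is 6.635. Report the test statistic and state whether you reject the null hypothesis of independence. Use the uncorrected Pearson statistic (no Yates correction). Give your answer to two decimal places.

2.38; fail to reject H₀

Row totals: 158, 392. Column totals: 257, 293. Grand total N = 550.
Expected counts (row total × column total / N):
  Pass, Lecture: 158×257/550 = 73.829
  Pass, Flipped: 158×293/550 = 84.171
  Fail, Lecture: 392×257/550 = 183.171
  Fail, Flipped: 392×293/550 = 208.829
Contributions (O − E)²/E:
  (82 − 73.829)²/73.829 = 0.9043
  (76 − 84.171)²/84.171 = 0.7932
  (175 − 183.171)²/183.171 = 0.3645
  (217 − 208.829)²/208.829 = 0.3197
χ² = 0.9043 + 0.7932 + 0.3645 + 0.3197 = 2.38
df = (2−1)(2−1) = 1. Since 2.38 < 6.635, fail to reject the null hypothesis of independence at α = 0.01.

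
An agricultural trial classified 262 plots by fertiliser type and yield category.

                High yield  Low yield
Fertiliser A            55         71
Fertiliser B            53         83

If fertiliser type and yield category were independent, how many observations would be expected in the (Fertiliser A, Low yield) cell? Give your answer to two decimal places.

Row total (Fertiliser A) = 126; column total (Low yield) = 154; grand total N = 262.
Expected count = (row total × column total) / N = 126 × 154 / 262 = 74.06.

74.06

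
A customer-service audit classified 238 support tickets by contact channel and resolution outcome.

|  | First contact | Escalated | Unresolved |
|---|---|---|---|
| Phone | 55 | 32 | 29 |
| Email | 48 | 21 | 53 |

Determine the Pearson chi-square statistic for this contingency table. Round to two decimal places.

Row totals: 116, 122. Column totals: 103, 53, 82. Grand total N = 238.
Expected counts (row total × column total / N):
  Phone, First contact: 116×103/238 = 50.202
  Phone, Escalated: 116×53/238 = 25.832
  Phone, Unresolved: 116×82/238 = 39.966
  Email, First contact: 122×103/238 = 52.798
  Email, Escalated: 122×53/238 = 27.168
  Email, Unresolved: 122×82/238 = 42.034
Contributions (O − E)²/E:
  (55 − 50.202)²/50.202 = 0.4586
  (32 − 25.832)²/25.832 = 1.4728
  (29 − 39.966)²/39.966 = 3.0089
  (48 − 52.798)²/52.798 = 0.4360
  (21 − 27.168)²/27.168 = 1.4003
  (53 − 42.034)²/42.034 = 2.8609
χ² = 0.4586 + 1.4728 + 3.0089 + 0.4360 + 1.4003 + 2.8609 = 9.64

9.64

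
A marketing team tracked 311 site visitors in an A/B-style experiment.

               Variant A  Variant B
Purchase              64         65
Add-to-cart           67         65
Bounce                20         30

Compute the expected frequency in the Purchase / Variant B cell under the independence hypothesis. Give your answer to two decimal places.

66.37

Row total (Purchase) = 129; column total (Variant B) = 160; grand total N = 311.
Expected count = (row total × column total) / N = 129 × 160 / 311 = 66.37.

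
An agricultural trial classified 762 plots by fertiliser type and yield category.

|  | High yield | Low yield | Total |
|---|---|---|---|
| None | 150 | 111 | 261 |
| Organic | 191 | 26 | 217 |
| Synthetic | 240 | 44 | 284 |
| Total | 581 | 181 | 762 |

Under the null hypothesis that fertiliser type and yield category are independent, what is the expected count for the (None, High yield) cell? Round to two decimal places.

199.00

Row total (None) = 261; column total (High yield) = 581; grand total N = 762.
Expected count = (row total × column total) / N = 261 × 581 / 762 = 199.00.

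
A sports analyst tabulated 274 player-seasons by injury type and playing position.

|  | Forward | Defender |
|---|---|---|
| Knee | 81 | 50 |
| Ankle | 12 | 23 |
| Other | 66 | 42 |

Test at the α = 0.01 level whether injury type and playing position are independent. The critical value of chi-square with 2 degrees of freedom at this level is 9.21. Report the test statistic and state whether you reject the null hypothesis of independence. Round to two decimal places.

Row totals: 131, 35, 108. Column totals: 159, 115. Grand total N = 274.
Expected counts (row total × column total / N):
  Knee, Forward: 131×159/274 = 76.018
  Knee, Defender: 131×115/274 = 54.982
  Ankle, Forward: 35×159/274 = 20.310
  Ankle, Defender: 35×115/274 = 14.690
  Other, Forward: 108×159/274 = 62.672
  Other, Defender: 108×115/274 = 45.328
Contributions (O − E)²/E:
  (81 − 76.018)²/76.018 = 0.3265
  (50 − 54.982)²/54.982 = 0.4514
  (12 − 20.310)²/20.310 = 3.4001
  (23 − 14.690)²/14.690 = 4.7009
  (66 − 62.672)²/62.672 = 0.1767
  (42 − 45.328)²/45.328 = 0.2443
χ² = 0.3265 + 0.4514 + 3.4001 + 4.7009 + 0.1767 + 0.2443 = 9.30
df = (3−1)(2−1) = 2. Since 9.30 > 9.21, reject the null hypothesis of independence at α = 0.01.

9.30; reject H₀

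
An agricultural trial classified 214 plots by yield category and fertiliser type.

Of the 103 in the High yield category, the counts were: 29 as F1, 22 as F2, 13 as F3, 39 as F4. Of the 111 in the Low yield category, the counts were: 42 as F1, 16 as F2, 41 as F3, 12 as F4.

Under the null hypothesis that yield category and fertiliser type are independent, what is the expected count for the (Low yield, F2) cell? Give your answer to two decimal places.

Row total (Low yield) = 111; column total (F2) = 38; grand total N = 214.
Expected count = (row total × column total) / N = 111 × 38 / 214 = 19.71.

19.71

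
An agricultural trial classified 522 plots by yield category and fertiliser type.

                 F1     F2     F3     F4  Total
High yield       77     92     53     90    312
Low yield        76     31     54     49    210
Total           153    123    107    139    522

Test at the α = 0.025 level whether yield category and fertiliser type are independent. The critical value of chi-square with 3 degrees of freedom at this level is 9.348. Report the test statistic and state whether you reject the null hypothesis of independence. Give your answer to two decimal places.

Grand total N = 522.
Expected counts (row total × column total / N):
  High yield, F1: 312×153/522 = 91.448
  High yield, F2: 312×123/522 = 73.517
  High yield, F3: 312×107/522 = 63.954
  High yield, F4: 312×139/522 = 83.080
  Low yield, F1: 210×153/522 = 61.552
  Low yield, F2: 210×123/522 = 49.483
  Low yield, F3: 210×107/522 = 43.046
  Low yield, F4: 210×139/522 = 55.920
Contributions (O − E)²/E:
  (77 − 91.448)²/91.448 = 2.2827
  (92 − 73.517)²/73.517 = 4.6468
  (53 − 63.954)²/63.954 = 1.8762
  (90 − 83.080)²/83.080 = 0.5764
  (76 − 61.552)²/61.552 = 3.3914
  (31 − 49.483)²/49.483 = 6.9038
  (54 − 43.046)²/43.046 = 2.7875
  (49 − 55.920)²/55.920 = 0.8563
χ² = 2.2827 + 4.6468 + 1.8762 + 0.5764 + 3.3914 + 6.9038 + 2.7875 + 0.8563 = 23.32
df = (2−1)(4−1) = 3. Since 23.32 > 9.348, reject the null hypothesis of independence at α = 0.025.

23.32; reject H₀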